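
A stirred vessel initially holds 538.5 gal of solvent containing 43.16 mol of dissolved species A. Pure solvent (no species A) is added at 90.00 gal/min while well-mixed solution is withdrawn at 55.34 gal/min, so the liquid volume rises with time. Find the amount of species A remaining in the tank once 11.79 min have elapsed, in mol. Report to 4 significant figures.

17.52 mol

Total volume: dV/dt = Q_in − Q_out = 34.6600 gal/min, so V(t) = 538.5 + 34.6600 t and V(11.79) = 947.141 gal.
Species balance (pure solvent in): dm/dt = −Q_out · m/V(t).
dm/m = −Q_out dt/(V₀ + 34.6600 t); integrating gives ln(m/m₀) = −(Q_out/(Q_in−Q_out)) ln(V/V₀).
m = m₀ (V₀/V)^(Q_out/(Q_in−Q_out)) = 43.16 × (538.5/947.141)^(1.59665) = 17.5201 mol.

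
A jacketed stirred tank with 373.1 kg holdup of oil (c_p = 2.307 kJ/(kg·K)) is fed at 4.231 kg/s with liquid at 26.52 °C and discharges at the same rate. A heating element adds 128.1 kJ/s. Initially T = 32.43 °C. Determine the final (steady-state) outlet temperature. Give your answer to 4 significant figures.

Energy balance: M c_p dT/dt = ṁ c_p (T_in − T) + 128.1.
At steady state dT/dt = 0 ⇒ T_ss = T_in + Q̇/(ṁ c_p) = 26.52 + 128.1/(4.231·2.307) = 39.6438 °C.

39.64 °C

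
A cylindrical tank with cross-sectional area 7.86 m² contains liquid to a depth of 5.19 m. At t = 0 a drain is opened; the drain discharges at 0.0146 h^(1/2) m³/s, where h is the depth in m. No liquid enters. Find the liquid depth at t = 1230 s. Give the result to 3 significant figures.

Accumulation of liquid (constant cross-section A): A dh/dt = −0.0146 √h.
∫ h^(−1/2) dh = −(0.0146/A) ∫ dt, giving 2√h = 2√h₀ − (0.0146/A) t.
√h = √5.19 − 0.0146·1230/(2·7.86) = 2.2782 − 1.1424 = 1.1358.
h = 1.1358² = 1.2900 m.

1.29 m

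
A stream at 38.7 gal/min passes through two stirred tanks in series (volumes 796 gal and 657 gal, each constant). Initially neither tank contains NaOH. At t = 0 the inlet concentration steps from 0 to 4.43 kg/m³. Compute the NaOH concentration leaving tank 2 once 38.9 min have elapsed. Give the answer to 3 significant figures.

2.72 kg/m³

Each tank obeys Vᵢ dCᵢ/dt = Q(Cᵢ₋₁ − Cᵢ), so τᵢ = Vᵢ/Q.
τ₁ = 796/38.7 = 20.568 min; τ₂ = 657/38.7 = 16.977 min.
Tank 1: C₁ = C_in(1 − e^(−t/τ₁)). Tank 2 (τ₁ ≠ τ₂): C₂ = C_in[1 − (τ₁ e^(−t/τ₁) − τ₂ e^(−t/τ₂))/(τ₁ − τ₂)].
At t = 38.9: e^(−t/τ₁) = 0.15088, e^(−t/τ₂) = 0.10113.
C₂ = 4.43·[1 − (20.568·0.15088 − 16.977·0.10113)/(3.5917)] = 4.43·0.61394 = 2.7197 kg/m³.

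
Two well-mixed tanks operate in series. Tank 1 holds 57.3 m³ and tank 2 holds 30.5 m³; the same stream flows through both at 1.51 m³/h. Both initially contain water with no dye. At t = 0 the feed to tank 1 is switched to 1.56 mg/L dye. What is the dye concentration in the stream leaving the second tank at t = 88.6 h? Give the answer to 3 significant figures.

Time constants: τᵢ = Vᵢ/Q for each well-mixed tank.
τ₁ = 57.3/1.51 = 37.947 h; τ₂ = 30.5/1.51 = 20.199 h.
Tank 1: C₁ = C_in(1 − e^(−t/τ₁)). Tank 2 (τ₁ ≠ τ₂): C₂ = C_in[1 − (τ₁ e^(−t/τ₁) − τ₂ e^(−t/τ₂))/(τ₁ − τ₂)].
At t = 88.6: e^(−t/τ₁) = 0.096827, e^(−t/τ₂) = 0.012445.
C₂ = 1.56·[1 − (37.947·0.096827 − 20.199·0.012445)/(17.748)] = 1.56·0.80714 = 1.2591 mg/L.

1.26 mg/L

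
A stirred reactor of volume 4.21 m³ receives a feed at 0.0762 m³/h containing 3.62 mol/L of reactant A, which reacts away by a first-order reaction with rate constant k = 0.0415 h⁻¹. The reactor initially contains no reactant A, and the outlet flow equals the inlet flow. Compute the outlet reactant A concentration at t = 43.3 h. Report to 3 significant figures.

1.02 mol/L

V dC/dt = Q(C_in − C) − k V C.
This is linear with rate a = Q/V + k = 0.059600 h⁻¹.
C_ss = Q C_in/(Q + kV) = 1.0994 mol/L; C(t) = C_ss + (C₀ − C_ss) e^(−a t).
C(43.3) = 1.0994 + (-1.0994)·e^(−0.059600·43.3) = 1.0994 + (-1.0994)·0.075723 = 1.0161 mol/L.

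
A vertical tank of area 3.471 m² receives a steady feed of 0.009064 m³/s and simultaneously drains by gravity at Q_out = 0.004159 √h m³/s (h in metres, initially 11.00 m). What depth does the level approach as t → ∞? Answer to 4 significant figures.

A dh/dt = Q_in − 0.004159 √h. Steady state requires inflow = outflow:
Q_in = 0.004159 √h_ss ⇒ √h_ss = 0.009064/0.004159 = 2.17937.
h_ss = 2.17937² = 4.74965 m. (Since h₀ = 11.00 m > h_ss, the level will fall toward this value.)

4.750 m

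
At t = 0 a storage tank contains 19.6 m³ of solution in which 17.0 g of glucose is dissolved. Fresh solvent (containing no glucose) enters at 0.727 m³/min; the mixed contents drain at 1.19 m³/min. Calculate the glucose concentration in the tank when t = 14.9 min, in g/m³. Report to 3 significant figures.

0.439 g/m³

Total volume: dV/dt = Q_in − Q_out = -0.46300 m³/min, so V(t) = 19.6 − 0.46300 t and V(14.9) = 12.701 m³.
No glucose enters, so dm/dt = −Q_out · (m/V).
Separate: dm/m = −Q_out dt/V(t) ⇒ ln(m/m₀) = −(Q_out/(Q_in−Q_out)) ln(V/V₀).
m = m₀ (V₀/V)^(Q_out/(Q_in−Q_out)) = 17.0 × (19.6/12.701)^(-2.5702) = 5.5745 g.
C = m/V = 5.5745/12.701 = 0.43889 g/m³.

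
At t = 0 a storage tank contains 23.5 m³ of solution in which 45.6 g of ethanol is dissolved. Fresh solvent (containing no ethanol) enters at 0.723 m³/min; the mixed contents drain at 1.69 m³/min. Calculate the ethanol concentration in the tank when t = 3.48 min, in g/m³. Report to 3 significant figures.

1.73 g/m³

Let m(t) be the amount of ethanol. Volume: V(t) = V₀ + (Q_in − Q_out) t = 23.5 − 0.96700 t; V(3.48) = 20.135 m³.
Species balance (pure solvent in): dm/dt = −Q_out · m/V(t).
dm/m = −Q_out dt/(V₀ − 0.96700 t); integrating gives ln(m/m₀) = −(Q_out/(Q_in−Q_out)) ln(V/V₀).
m = m₀ (V₀/V)^(Q_out/(Q_in−Q_out)) = 45.6 × (23.5/20.135)^(-1.7477) = 34.807 g.
C = m/V = 34.807/20.135 = 1.7287 g/m³.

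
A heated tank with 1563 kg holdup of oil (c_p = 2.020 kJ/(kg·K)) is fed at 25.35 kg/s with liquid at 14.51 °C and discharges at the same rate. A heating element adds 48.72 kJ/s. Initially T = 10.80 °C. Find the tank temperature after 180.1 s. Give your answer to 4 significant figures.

M c_p dT/dt = ṁ c_p (T_in − T) + Q̇.
τ = M/ṁ = 61.6568 s; T_ss = T_in + Q̇/(ṁ c_p) = 14.51 + 48.72/(25.35·2.020) = 15.4614 °C.
Solution: T(t) = T_ss + (T₀ − T_ss) e^(−t/τ).
T(180.1) = 15.4614 + (-4.66143)·e^(−180.1/61.6568) = 15.4614 + (-4.66143)·0.0538794 = 15.2103 °C.

15.21 °C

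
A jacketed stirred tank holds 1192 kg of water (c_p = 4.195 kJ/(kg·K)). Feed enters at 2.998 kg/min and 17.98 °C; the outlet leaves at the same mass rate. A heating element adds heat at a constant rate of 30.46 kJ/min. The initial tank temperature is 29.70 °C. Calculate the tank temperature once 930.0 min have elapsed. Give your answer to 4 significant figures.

21.30 °C

M c_p dT/dt = ṁ c_p (T_in − T) + Q̇.
Rearrange: dT/dt = (T_ss − T)/τ with τ = M/ṁ = 397.598 min and T_ss = T_in + Q̇/(ṁ c_p) = 20.4020 °C.
Solution: T(t) = T_ss + (T₀ − T_ss) e^(−t/τ).
T(930.0) = 20.4020 + (9.29804)·e^(−930.0/397.598) = 20.4020 + (9.29804)·0.0964198 = 21.2985 °C.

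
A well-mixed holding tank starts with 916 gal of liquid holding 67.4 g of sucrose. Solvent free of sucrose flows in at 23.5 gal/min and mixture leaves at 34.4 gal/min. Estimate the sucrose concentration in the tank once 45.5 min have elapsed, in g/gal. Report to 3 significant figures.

0.0137 g/gal

Let m(t) be the amount of sucrose. Volume: V(t) = V₀ + (Q_in − Q_out) t = 916 − 10.900 t; V(45.5) = 420.05 gal.
Species balance (pure solvent in): dm/dt = −Q_out · m/V(t).
dm/m = −Q_out dt/(V₀ − 10.900 t); integrating gives ln(m/m₀) = −(Q_out/(Q_in−Q_out)) ln(V/V₀).
m = m₀ (V₀/V)^(Q_out/(Q_in−Q_out)) = 67.4 × (916/420.05)^(-3.1560) = 5.7553 g.
C = m/V = 5.7553/420.05 = 0.013701 g/gal.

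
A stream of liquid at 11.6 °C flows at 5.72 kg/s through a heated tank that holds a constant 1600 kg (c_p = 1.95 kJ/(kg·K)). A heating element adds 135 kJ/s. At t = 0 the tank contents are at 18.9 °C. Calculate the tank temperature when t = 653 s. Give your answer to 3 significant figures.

23.2 °C

First-law balance (no shaft work): M c_p dT/dt = ṁ c_p (T_in − T) + 135.
Rearrange: dT/dt = (T_ss − T)/τ with τ = M/ṁ = 279.72 s and T_ss = T_in + Q̇/(ṁ c_p) = 23.703 °C.
T approaches T_ss exponentially: T(t) = T_ss + (T₀ − T_ss) e^(−t/τ).
T(653) = 23.703 + (-4.8033)·e^(−653/279.72) = 23.703 + (-4.8033)·0.096861 = 23.238 °C.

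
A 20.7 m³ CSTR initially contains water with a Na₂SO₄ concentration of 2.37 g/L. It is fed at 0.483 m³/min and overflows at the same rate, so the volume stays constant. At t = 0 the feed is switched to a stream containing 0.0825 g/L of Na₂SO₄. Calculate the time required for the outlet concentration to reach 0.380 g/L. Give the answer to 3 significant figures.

Unsteady species balance (constant V, well mixed): V dC/dt = Q(C_in − C), so τ = V/Q = 42.857 min.
C(t) = C_in + (C₀ − C_in) e^(−t/τ). Set C = 0.380 and solve for t:
e^(−t/τ) = (C − C_in)/(C₀ − C_in) = (0.380 − 0.0825)/(2.37 − 0.0825) = 0.13005
t = −τ ln(…) = 42.857 × 2.0398 = 87.420 min.

87.4 min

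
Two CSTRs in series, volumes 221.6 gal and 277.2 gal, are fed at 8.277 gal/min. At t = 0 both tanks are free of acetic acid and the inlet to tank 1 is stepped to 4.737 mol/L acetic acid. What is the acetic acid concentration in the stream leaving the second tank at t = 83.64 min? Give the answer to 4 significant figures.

Time constants: τᵢ = Vᵢ/Q for each well-mixed tank.
τ₁ = 221.6/8.277 = 26.7730 min; τ₂ = 277.2/8.277 = 33.4904 min.
Solving the cascade with C₁(0)=C₂(0)=0 gives C₂(t) = C_in[1 − (τ₁ e^(−t/τ₁) − τ₂ e^(−t/τ₂))/(τ₁ − τ₂)].
At t = 83.64: e^(−t/τ₁) = 0.0439789, e^(−t/τ₂) = 0.0822960.
C₂ = 4.737·[1 − (26.7730·0.0439789 − 33.4904·0.0822960)/(-6.71741)] = 4.737·0.764987 = 3.62374 mol/L.

3.624 mol/L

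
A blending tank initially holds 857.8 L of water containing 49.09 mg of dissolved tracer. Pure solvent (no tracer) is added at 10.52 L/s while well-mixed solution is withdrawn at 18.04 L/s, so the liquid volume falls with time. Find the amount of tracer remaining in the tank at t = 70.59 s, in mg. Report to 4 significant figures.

4.854 mg

Let m(t) be the amount of tracer. Volume: V(t) = V₀ + (Q_in − Q_out) t = 857.8 − 7.52000 t; V(70.59) = 326.963 L.
No tracer enters, so dm/dt = −Q_out · (m/V).
dm/m = −Q_out dt/(V₀ − 7.52000 t); integrating gives ln(m/m₀) = −(Q_out/(Q_in−Q_out)) ln(V/V₀).
m = m₀ (V₀/V)^(Q_out/(Q_in−Q_out)) = 49.09 × (857.8/326.963)^(-2.39894) = 4.85411 mg.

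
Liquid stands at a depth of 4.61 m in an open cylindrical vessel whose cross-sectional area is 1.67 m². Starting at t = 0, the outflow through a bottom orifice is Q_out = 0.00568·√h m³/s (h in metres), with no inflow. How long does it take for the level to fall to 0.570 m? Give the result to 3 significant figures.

819 s

A dh/dt = −Q_out = −0.00568 √h.
∫ h^(−1/2) dh = −(0.00568/A) ∫ dt, giving 2√h = 2√h₀ − (0.00568/A) t.
t = 2A(√h₀ − √h)/0.00568 = 2·1.67·(√4.61 − √0.570)/0.00568
  = 3.3400 × (2.1471 − 0.75498) / 0.00568 = 818.60 s.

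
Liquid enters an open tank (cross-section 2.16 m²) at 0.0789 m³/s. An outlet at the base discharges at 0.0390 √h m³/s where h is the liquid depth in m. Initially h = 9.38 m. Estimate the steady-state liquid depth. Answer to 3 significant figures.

Accumulation of liquid (constant cross-section A): A dh/dt = Q_in − 0.0390 √h. At steady state dh/dt = 0:
Q_in = 0.0390 √h_ss ⇒ √h_ss = 0.0789/0.0390 = 2.0231.
h_ss = 2.0231² = 4.0928 m. (Since h₀ = 9.38 m > h_ss, the level will fall toward this value.)

4.09 m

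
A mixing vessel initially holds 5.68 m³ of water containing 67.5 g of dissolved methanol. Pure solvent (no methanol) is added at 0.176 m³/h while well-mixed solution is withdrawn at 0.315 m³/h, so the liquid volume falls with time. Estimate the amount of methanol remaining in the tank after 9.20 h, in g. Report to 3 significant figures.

37.9 g

Total volume: dV/dt = Q_in − Q_out = -0.13900 m³/h, so V(t) = 5.68 − 0.13900 t and V(9.20) = 4.4012 m³.
Species balance (pure solvent in): dm/dt = −Q_out · m/V(t).
Separate: dm/m = −Q_out dt/V(t) ⇒ ln(m/m₀) = −(Q_out/(Q_in−Q_out)) ln(V/V₀).
m = m₀ (V₀/V)^(Q_out/(Q_in−Q_out)) = 67.5 × (5.68/4.4012)^(-2.2662) = 37.867 g.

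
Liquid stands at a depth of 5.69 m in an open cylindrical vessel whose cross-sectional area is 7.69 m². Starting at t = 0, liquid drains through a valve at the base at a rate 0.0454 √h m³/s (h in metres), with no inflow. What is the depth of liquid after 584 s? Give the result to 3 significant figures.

With no inflow, A dh/dt = −0.0454 √h.
Separate and integrate: 2(√h − √h₀) = −(0.0454/A) t.
√h = √5.69 − 0.0454·584/(2·7.69) = 2.3854 − 1.7239 = 0.66147.
h = 0.66147² = 0.43754 m.

0.438 m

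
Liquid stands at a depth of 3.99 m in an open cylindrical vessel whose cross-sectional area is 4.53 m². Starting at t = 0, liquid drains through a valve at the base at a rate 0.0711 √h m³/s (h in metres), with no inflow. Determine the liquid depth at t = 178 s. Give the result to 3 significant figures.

0.361 m

Mass balance (ρ constant): A dh/dt = −0.0711 √h.
This is separable: 2 d(√h)/dt = −0.0711/A, so √h = √h₀ − (0.0711/(2A)) t.
√h = √3.99 − 0.0711·178/(2·4.53) = 1.9975 − 1.3969 = 0.60061.
h = 0.60061² = 0.36073 m.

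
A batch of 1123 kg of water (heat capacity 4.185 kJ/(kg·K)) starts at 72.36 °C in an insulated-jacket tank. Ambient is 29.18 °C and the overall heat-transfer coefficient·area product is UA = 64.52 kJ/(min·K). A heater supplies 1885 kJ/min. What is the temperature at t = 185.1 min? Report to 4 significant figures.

Lumped-capacitance energy balance: M c_p dT/dt = UA(T_amb − T) + Q̇.
dT/dt = (T_ss − T)/τ with T_ss = T_amb + Q̇/UA = 29.18 + 1885/64.52 = 58.3957 °C, τ = M c_p/UA = 1123·4.185/64.52 = 72.8418 min.
Solution: T(t) = T_ss + (T₀ − T_ss) e^(−t/τ).
T(185.1) = 58.3957 + (13.9643)·0.0787779 = 59.4958 °C.

59.50 °C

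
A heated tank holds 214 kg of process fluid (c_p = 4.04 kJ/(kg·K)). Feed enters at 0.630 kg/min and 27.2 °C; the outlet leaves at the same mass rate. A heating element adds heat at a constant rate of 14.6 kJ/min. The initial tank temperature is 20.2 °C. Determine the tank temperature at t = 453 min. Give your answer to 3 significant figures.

Energy balance: M c_p dT/dt = ṁ c_p (T_in − T) + 14.6.
τ = M/ṁ = 339.68 min; T_ss = T_in + Q̇/(ṁ c_p) = 27.2 + 14.6/(0.630·4.04) = 32.936 °C.
This is linear first-order; T(t) = T_ss + (T₀ − T_ss) e^(−t/τ).
T(453) = 32.936 + (-12.736)·e^(−453/339.68) = 32.936 + (-12.736)·0.26353 = 29.580 °C.

29.6 °C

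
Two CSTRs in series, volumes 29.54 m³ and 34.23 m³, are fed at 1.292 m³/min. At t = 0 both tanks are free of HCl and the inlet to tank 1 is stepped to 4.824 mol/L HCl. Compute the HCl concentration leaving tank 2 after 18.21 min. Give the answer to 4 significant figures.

0.8182 mol/L

Time constants: τᵢ = Vᵢ/Q for each well-mixed tank.
τ₁ = 29.54/1.292 = 22.8638 min; τ₂ = 34.23/1.292 = 26.4938 min.
Solving the cascade with C₁(0)=C₂(0)=0 gives C₂(t) = C_in[1 − (τ₁ e^(−t/τ₁) − τ₂ e^(−t/τ₂))/(τ₁ − τ₂)].
At t = 18.21: e^(−t/τ₁) = 0.450924, e^(−t/τ₂) = 0.502917.
C₂ = 4.824·[1 − (22.8638·0.450924 − 26.4938·0.502917)/(-3.63003)] = 4.824·0.169606 = 0.818180 mol/L.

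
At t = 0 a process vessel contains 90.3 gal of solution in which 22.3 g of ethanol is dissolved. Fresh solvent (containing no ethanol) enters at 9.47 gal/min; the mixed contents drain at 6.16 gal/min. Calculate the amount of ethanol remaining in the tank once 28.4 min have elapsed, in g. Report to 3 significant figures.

5.91 g

Let m(t) be the amount of ethanol. Volume: V(t) = V₀ + (Q_in − Q_out) t = 90.3 + 3.3100 t; V(28.4) = 184.30 gal.
No ethanol enters, so dm/dt = −Q_out · (m/V).
dm/m = −Q_out dt/(V₀ + 3.3100 t); integrating gives ln(m/m₀) = −(Q_out/(Q_in−Q_out)) ln(V/V₀).
m = m₀ (V₀/V)^(Q_out/(Q_in−Q_out)) = 22.3 × (90.3/184.30)^(1.8610) = 5.9111 g.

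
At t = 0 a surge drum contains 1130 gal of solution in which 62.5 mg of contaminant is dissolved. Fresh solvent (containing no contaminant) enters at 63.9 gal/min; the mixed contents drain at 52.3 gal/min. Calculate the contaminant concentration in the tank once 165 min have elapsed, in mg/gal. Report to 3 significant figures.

Total volume: dV/dt = Q_in − Q_out = 11.600 gal/min, so V(t) = 1130 + 11.600 t and V(165) = 3044.0 gal.
Solute balance: dm/dt = 0 − Q_out C = −Q_out m/V(t).
dm/m = −Q_out dt/(V₀ + 11.600 t); integrating gives ln(m/m₀) = −(Q_out/(Q_in−Q_out)) ln(V/V₀).
m = m₀ (V₀/V)^(Q_out/(Q_in−Q_out)) = 62.5 × (1130/3044.0)^(4.5086) = 0.71700 mg.
C = m/V = 0.71700/3044.0 = 0.00023555 mg/gal.

0.000236 mg/gal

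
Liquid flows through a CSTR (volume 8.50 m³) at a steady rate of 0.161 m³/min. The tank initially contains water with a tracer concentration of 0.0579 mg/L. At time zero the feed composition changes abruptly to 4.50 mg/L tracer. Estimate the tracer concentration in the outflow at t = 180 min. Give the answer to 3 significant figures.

4.35 mg/L

Accumulation = in − out for the solute gives V dC/dt = Q(C_in − C).
Rewrite as dC/dt + C/τ = C_in/τ, τ = V/Q = 52.795 min.
Solution: C(t) = C_in + (C₀ − C_in) e^(−t/τ).
C(180) = 4.50 + (0.0579 − 4.50)·e^(−180/52.795) = 4.50 + (-4.4421)·0.033061 = 4.3531 mg/L.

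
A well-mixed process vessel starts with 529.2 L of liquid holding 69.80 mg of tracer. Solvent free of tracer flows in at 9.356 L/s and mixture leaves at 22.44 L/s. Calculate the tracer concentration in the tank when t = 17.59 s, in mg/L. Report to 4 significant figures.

0.08770 mg/L

Let m(t) be the amount of tracer. Volume: V(t) = V₀ + (Q_in − Q_out) t = 529.2 − 13.0840 t; V(17.59) = 299.052 L.
Solute balance: dm/dt = 0 − Q_out C = −Q_out m/V(t).
dm/m = −Q_out dt/(V₀ − 13.0840 t); integrating gives ln(m/m₀) = −(Q_out/(Q_in−Q_out)) ln(V/V₀).
m = m₀ (V₀/V)^(Q_out/(Q_in−Q_out)) = 69.80 × (529.2/299.052)^(-1.71507) = 26.2263 mg.
C = m/V = 26.2263/299.052 = 0.0876979 mg/L.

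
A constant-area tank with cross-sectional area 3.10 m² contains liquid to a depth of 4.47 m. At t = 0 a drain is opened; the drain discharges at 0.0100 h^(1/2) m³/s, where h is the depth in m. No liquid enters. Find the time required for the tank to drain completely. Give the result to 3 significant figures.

1310 s

With no inflow, A dh/dt = −0.0100 √h.
This is separable: 2 d(√h)/dt = −0.0100/A, so √h = √h₀ − (0.0100/(2A)) t.
Set h = 0: 2√h₀ = (0.0100/A) t_empty ⇒ t_empty = 2A√h₀/0.0100.
t_empty = 2·3.10·√4.47/0.0100 = 6.2000·2.1142/0.0100 = 1310.8 s.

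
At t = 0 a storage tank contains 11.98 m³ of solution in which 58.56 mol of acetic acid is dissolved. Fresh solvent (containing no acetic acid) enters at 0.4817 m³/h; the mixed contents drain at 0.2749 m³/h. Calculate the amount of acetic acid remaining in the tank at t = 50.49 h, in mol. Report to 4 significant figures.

Total volume: dV/dt = Q_in − Q_out = 0.206800 m³/h, so V(t) = 11.98 + 0.206800 t and V(50.49) = 22.4213 m³.
Solute balance: dm/dt = 0 − Q_out C = −Q_out m/V(t).
dm/m = −Q_out dt/(V₀ + 0.206800 t); integrating gives ln(m/m₀) = −(Q_out/(Q_in−Q_out)) ln(V/V₀).
m = m₀ (V₀/V)^(Q_out/(Q_in−Q_out)) = 58.56 × (11.98/22.4213)^(1.32930) = 25.4541 mol.

25.45 mol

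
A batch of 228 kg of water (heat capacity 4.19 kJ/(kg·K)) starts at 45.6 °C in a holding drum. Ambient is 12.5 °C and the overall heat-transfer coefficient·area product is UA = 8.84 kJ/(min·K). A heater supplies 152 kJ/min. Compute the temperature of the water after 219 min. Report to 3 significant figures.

M c_p dT/dt = −UA(T − T_amb) + Q̇.
dT/dt = (T_ss − T)/τ with T_ss = T_amb + Q̇/UA = 12.5 + 152/8.84 = 29.695 °C, τ = M c_p/UA = 228·4.19/8.84 = 108.07 min.
Solution: T(t) = T_ss + (T₀ − T_ss) e^(−t/τ).
T(219) = 29.695 + (15.905)·0.13180 = 31.791 °C.

31.8 °C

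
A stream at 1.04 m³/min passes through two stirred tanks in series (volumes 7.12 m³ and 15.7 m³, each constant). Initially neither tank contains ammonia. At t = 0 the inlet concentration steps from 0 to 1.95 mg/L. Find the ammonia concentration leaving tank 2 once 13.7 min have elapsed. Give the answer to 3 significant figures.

Each tank obeys Vᵢ dCᵢ/dt = Q(Cᵢ₋₁ − Cᵢ), so τᵢ = Vᵢ/Q.
τ₁ = 7.12/1.04 = 6.8462 min; τ₂ = 15.7/1.04 = 15.096 min.
Solving the cascade with C₁(0)=C₂(0)=0 gives C₂(t) = C_in[1 − (τ₁ e^(−t/τ₁) − τ₂ e^(−t/τ₂))/(τ₁ − τ₂)].
At t = 13.7: e^(−t/τ₁) = 0.13518, e^(−t/τ₂) = 0.40353.
C₂ = 1.95·[1 − (6.8462·0.13518 − 15.096·0.40353)/(-8.2500)] = 1.95·0.37379 = 0.72890 mg/L.

0.729 mg/L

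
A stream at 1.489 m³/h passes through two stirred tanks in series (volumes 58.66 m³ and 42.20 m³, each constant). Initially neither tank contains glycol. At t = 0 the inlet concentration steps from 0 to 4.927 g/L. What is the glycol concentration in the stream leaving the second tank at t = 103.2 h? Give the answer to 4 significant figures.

3.979 g/L

Species balance on tank i: dCᵢ/dt = (Cᵢ₋₁ − Cᵢ)/τᵢ with τᵢ = Vᵢ/Q.
τ₁ = 58.66/1.489 = 39.3956 h; τ₂ = 42.20/1.489 = 28.3412 h.
Tank 1: C₁ = C_in(1 − e^(−t/τ₁)). Tank 2 (τ₁ ≠ τ₂): C₂ = C_in[1 − (τ₁ e^(−t/τ₁) − τ₂ e^(−t/τ₂))/(τ₁ − τ₂)].
At t = 103.2: e^(−t/τ₁) = 0.0728332, e^(−t/τ₂) = 0.0262170.
C₂ = 4.927·[1 − (39.3956·0.0728332 − 28.3412·0.0262170)/(11.0544)] = 4.927·0.807653 = 3.97931 g/L.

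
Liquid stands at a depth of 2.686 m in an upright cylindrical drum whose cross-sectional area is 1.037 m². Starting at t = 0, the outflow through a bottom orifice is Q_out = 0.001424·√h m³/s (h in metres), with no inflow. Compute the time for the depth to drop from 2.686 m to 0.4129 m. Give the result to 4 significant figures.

A dh/dt = −Q_out = −0.001424 √h.
∫ h^(−1/2) dh = −(0.001424/A) ∫ dt, giving 2√h = 2√h₀ − (0.001424/A) t.
t = 2A(√h₀ − √h)/0.001424 = 2·1.037·(√2.686 − √0.4129)/0.001424
  = 2.07400 × (1.63890 − 0.642573) / 0.001424 = 1451.11 s.

1451 s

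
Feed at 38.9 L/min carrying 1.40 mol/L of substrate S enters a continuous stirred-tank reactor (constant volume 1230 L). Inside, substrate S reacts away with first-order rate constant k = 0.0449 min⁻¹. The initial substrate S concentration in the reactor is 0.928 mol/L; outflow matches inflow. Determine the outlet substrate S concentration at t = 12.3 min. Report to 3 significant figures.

0.715 mol/L

Species balance: V dC/dt = Q C_in − Q C − k V C.
This is linear with rate a = Q/V + k = 0.076526 min⁻¹.
C_ss = Q C_in/(Q + kV) = 0.57858 mol/L; C(t) = C_ss + (C₀ − C_ss) e^(−a t).
C(12.3) = 0.57858 + (0.34942)·e^(−0.076526·12.3) = 0.57858 + (0.34942)·0.39013 = 0.71490 mol/L.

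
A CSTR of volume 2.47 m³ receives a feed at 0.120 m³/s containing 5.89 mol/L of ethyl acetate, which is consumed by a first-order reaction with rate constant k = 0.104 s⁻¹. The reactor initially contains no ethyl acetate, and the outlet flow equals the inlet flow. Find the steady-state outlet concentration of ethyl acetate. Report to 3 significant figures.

1.88 mol/L

Accumulation = in − out − consumed: V dC/dt = Q C_in − Q C − k V C.
At steady state: 0 = Q C_in − (Q + kV) C_ss, so C_ss = Q C_in/(Q + kV).
C_ss = 0.120·5.89/(0.120 + 0.104·2.47) = 0.70680/0.37688 = 1.8754 mol/L.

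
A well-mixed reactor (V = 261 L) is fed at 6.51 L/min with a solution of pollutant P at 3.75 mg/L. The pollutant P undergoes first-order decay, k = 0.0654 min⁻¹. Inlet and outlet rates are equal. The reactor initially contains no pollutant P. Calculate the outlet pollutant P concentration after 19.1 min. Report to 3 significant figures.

Accumulation = in − out − consumed: V dC/dt = Q C_in − Q C − k V C.
This is linear with rate a = Q/V + k = 0.090343 min⁻¹.
C_ss = Q C_in/(Q + kV) = 1.0353 mg/L; C(t) = C_ss + (C₀ − C_ss) e^(−a t).
C(19.1) = 1.0353 + (-1.0353)·e^(−0.090343·19.1) = 1.0353 + (-1.0353)·0.17808 = 0.85096 mg/L.

0.851 mg/L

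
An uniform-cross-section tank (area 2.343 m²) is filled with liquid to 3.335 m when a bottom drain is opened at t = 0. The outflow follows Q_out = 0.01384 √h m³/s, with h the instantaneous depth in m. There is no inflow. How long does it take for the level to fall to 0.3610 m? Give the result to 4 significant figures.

414.9 s

A dh/dt = −Q_out = −0.01384 √h.
This is separable: 2 d(√h)/dt = −0.01384/A, so √h = √h₀ − (0.01384/(2A)) t.
t = 2A(√h₀ − √h)/0.01384 = 2·2.343·(√3.335 − √0.3610)/0.01384
  = 4.68600 × (1.82620 − 0.600833) / 0.01384 = 414.889 s.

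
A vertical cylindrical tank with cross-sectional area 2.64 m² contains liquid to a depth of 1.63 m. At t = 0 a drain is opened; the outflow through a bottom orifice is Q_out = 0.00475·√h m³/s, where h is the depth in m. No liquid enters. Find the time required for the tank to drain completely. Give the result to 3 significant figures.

1420 s

Unsteady balance on liquid volume: A dh/dt = −0.00475 √h.
Separate and integrate: 2(√h − √h₀) = −(0.00475/A) t.
Tank is empty when √h = 0: t_empty = 2A√h₀/0.00475.
t_empty = 2·2.64·√1.63/0.00475 = 5.2800·1.2767/0.00475 = 1419.2 s.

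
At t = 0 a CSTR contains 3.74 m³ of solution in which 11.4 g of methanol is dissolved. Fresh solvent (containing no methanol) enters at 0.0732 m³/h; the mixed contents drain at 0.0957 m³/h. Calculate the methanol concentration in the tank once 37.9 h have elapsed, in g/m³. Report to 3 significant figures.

Total volume: dV/dt = Q_in − Q_out = -0.022500 m³/h, so V(t) = 3.74 − 0.022500 t and V(37.9) = 2.8873 m³.
Species balance (pure solvent in): dm/dt = −Q_out · m/V(t).
dm/m = −Q_out dt/(V₀ − 0.022500 t); integrating gives ln(m/m₀) = −(Q_out/(Q_in−Q_out)) ln(V/V₀).
m = m₀ (V₀/V)^(Q_out/(Q_in−Q_out)) = 11.4 × (3.74/2.8873)^(-4.2533) = 3.7921 g.
C = m/V = 3.7921/2.8873 = 1.3134 g/m³.

1.31 g/m³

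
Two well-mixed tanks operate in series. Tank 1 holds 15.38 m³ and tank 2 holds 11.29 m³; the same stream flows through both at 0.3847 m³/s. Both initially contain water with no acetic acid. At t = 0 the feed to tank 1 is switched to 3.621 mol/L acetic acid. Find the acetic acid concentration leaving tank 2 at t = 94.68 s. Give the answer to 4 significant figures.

Time constants: τᵢ = Vᵢ/Q for each well-mixed tank.
τ₁ = 15.38/0.3847 = 39.9792 s; τ₂ = 11.29/0.3847 = 29.3475 s.
Tank 1: C₁ = C_in(1 − e^(−t/τ₁)). Tank 2 (τ₁ ≠ τ₂): C₂ = C_in[1 − (τ₁ e^(−t/τ₁) − τ₂ e^(−t/τ₂))/(τ₁ − τ₂)].
At t = 94.68: e^(−t/τ₁) = 0.0936462, e^(−t/τ₂) = 0.0397095.
C₂ = 3.621·[1 − (39.9792·0.0936462 − 29.3475·0.0397095)/(10.6317)] = 3.621·0.757467 = 2.74279 mol/L.

2.743 mol/L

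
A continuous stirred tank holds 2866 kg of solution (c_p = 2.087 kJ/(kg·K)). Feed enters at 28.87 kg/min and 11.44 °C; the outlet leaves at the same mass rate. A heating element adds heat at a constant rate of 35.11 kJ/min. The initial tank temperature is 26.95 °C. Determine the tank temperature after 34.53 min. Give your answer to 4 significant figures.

22.56 °C

M c_p dT/dt = ṁ c_p (T_in − T) + Q̇.
Rearrange: dT/dt = (T_ss − T)/τ with τ = M/ṁ = 99.2726 min and T_ss = T_in + Q̇/(ṁ c_p) = 12.0227 °C.
Solution: T(t) = T_ss + (T₀ − T_ss) e^(−t/τ).
T(34.53) = 12.0227 + (14.9273)·e^(−34.53/99.2726) = 12.0227 + (14.9273)·0.706219 = 22.5646 °C.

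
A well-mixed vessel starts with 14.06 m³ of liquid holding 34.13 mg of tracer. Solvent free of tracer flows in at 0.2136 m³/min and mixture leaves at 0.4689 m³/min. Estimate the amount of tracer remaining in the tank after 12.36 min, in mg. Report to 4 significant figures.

Let m(t) be the amount of tracer. Volume: V(t) = V₀ + (Q_in − Q_out) t = 14.06 − 0.255300 t; V(12.36) = 10.9045 m³.
Species balance (pure solvent in): dm/dt = −Q_out · m/V(t).
Separate: dm/m = −Q_out dt/V(t) ⇒ ln(m/m₀) = −(Q_out/(Q_in−Q_out)) ln(V/V₀).
m = m₀ (V₀/V)^(Q_out/(Q_in−Q_out)) = 34.13 × (14.06/10.9045)^(-1.83666) = 21.3996 mg.

21.40 mg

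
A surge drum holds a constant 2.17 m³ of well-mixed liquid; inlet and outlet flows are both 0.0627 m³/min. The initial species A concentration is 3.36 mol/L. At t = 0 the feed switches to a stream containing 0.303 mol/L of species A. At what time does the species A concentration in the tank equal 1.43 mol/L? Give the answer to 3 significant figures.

Species balance: V dC/dt = Q(C_in − C) ⇒ τ = V/Q = 34.609 min.
C(t) = C_in + (C₀ − C_in) e^(−t/τ). Set C = 1.43 and solve for t:
e^(−t/τ) = (C − C_in)/(C₀ − C_in) = (1.43 − 0.303)/(3.36 − 0.303) = 0.36866
t = −τ ln(…) = 34.609 × 0.99787 = 34.536 min.

34.5 min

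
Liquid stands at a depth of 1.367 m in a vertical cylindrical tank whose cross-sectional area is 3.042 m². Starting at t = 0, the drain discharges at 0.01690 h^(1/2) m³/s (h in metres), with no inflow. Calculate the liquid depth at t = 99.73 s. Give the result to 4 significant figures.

0.7959 m

With no inflow, A dh/dt = −0.01690 √h.
This is separable: 2 d(√h)/dt = −0.01690/A, so √h = √h₀ − (0.01690/(2A)) t.
√h = √1.367 − 0.01690·99.73/(2·3.042) = 1.16919 − 0.277028 = 0.892160.
h = 0.892160² = 0.795949 m.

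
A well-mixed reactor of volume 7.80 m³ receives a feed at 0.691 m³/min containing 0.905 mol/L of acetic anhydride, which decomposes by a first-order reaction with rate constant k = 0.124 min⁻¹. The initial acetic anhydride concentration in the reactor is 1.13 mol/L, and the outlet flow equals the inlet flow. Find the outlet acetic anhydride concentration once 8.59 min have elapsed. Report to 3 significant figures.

Species balance: V dC/dt = Q C_in − Q C − k V C.
dC/dt = (Q/V) C_in − (Q/V + k) C; effective rate a = Q/V + k = 0.088590 + 0.124 = 0.21259 min⁻¹.
C_ss = Q C_in/(Q + kV) = 0.37713 mol/L; C(t) = C_ss + (C₀ − C_ss) e^(−a t).
C(8.59) = 0.37713 + (0.75287)·e^(−0.21259·8.59) = 0.37713 + (0.75287)·0.16103 = 0.49837 mol/L.

0.498 mol/L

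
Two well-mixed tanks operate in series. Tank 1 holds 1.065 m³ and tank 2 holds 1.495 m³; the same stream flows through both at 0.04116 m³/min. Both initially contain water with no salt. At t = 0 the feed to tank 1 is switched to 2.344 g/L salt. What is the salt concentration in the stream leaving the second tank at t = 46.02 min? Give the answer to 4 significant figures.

1.029 g/L

Time constants: τᵢ = Vᵢ/Q for each well-mixed tank.
τ₁ = 1.065/0.04116 = 25.8746 min; τ₂ = 1.495/0.04116 = 36.3217 min.
Solving the cascade with C₁(0)=C₂(0)=0 gives C₂(t) = C_in[1 − (τ₁ e^(−t/τ₁) − τ₂ e^(−t/τ₂))/(τ₁ − τ₂)].
At t = 46.02: e^(−t/τ₁) = 0.168878, e^(−t/τ₂) = 0.281672.
C₂ = 2.344·[1 − (25.8746·0.168878 − 36.3217·0.281672)/(-10.4470)] = 2.344·0.438968 = 1.02894 g/L.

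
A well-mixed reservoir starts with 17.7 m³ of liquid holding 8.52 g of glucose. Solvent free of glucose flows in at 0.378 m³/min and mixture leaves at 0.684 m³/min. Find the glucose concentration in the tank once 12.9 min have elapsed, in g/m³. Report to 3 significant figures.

0.352 g/m³

Let m(t) be the amount of glucose. Volume: V(t) = V₀ + (Q_in − Q_out) t = 17.7 − 0.30600 t; V(12.9) = 13.753 m³.
No glucose enters, so dm/dt = −Q_out · (m/V).
Separate: dm/m = −Q_out dt/V(t) ⇒ ln(m/m₀) = −(Q_out/(Q_in−Q_out)) ln(V/V₀).
m = m₀ (V₀/V)^(Q_out/(Q_in−Q_out)) = 8.52 × (17.7/13.753)^(-2.2353) = 4.8470 g.
C = m/V = 4.8470/13.753 = 0.35245 g/m³.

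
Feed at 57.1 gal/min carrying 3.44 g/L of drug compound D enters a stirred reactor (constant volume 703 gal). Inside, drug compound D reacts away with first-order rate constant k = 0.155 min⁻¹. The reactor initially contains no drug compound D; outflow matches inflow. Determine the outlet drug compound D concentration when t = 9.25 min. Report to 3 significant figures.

Species balance: V dC/dt = Q C_in − Q C − k V C.
This is linear with rate a = Q/V + k = 0.23622 min⁻¹.
C_ss = Q C_in/(Q + kV) = 1.1828 g/L; C(t) = C_ss + (C₀ − C_ss) e^(−a t).
C(9.25) = 1.1828 + (-1.1828)·e^(−0.23622·9.25) = 1.1828 + (-1.1828)·0.11247 = 1.0498 g/L.

1.05 g/L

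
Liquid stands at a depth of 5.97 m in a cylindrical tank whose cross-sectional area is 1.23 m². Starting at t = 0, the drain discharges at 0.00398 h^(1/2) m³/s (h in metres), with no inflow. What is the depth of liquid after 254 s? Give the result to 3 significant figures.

Volume balance on the tank: A dh/dt = −0.00398 √h.
∫ h^(−1/2) dh = −(0.00398/A) ∫ dt, giving 2√h = 2√h₀ − (0.00398/A) t.
√h = √5.97 − 0.00398·254/(2·1.23) = 2.4434 − 0.41094 = 2.0324.
h = 2.0324² = 4.1307 m.

4.13 m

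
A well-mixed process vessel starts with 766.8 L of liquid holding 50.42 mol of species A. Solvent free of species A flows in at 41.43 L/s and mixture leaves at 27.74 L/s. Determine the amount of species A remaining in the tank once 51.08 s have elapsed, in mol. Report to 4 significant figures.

13.56 mol

Total volume: dV/dt = Q_in − Q_out = 13.6900 L/s, so V(t) = 766.8 + 13.6900 t and V(51.08) = 1466.09 L.
Solute balance: dm/dt = 0 − Q_out C = −Q_out m/V(t).
dm/m = −Q_out dt/(V₀ + 13.6900 t); integrating gives ln(m/m₀) = −(Q_out/(Q_in−Q_out)) ln(V/V₀).
m = m₀ (V₀/V)^(Q_out/(Q_in−Q_out)) = 50.42 × (766.8/1466.09)^(2.02630) = 13.5596 mol.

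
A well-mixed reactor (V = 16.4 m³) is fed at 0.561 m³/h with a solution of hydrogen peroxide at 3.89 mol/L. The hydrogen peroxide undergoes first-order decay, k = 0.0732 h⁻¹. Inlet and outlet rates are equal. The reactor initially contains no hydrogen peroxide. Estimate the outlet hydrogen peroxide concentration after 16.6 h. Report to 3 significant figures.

1.03 mol/L

Accumulation = in − out − consumed: V dC/dt = Q C_in − Q C − k V C.
This is linear with rate a = Q/V + k = 0.10741 h⁻¹.
C_ss = Q C_in/(Q + kV) = 1.2389 mol/L; C(t) = C_ss + (C₀ − C_ss) e^(−a t).
C(16.6) = 1.2389 + (-1.2389)·e^(−0.10741·16.6) = 1.2389 + (-1.2389)·0.16814 = 1.0306 mol/L.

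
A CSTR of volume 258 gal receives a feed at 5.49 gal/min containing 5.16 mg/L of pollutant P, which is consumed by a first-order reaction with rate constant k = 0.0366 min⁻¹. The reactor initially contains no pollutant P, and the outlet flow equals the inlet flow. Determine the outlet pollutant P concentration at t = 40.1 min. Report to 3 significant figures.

Species balance: V dC/dt = Q C_in − Q C − k V C.
This is linear with rate a = Q/V + k = 0.057879 min⁻¹.
C_ss = Q C_in/(Q + kV) = 1.8971 mg/L; C(t) = C_ss + (C₀ − C_ss) e^(−a t).
C(40.1) = 1.8971 + (-1.8971)·e^(−0.057879·40.1) = 1.8971 + (-1.8971)·0.098180 = 1.7108 mg/L.

1.71 mg/L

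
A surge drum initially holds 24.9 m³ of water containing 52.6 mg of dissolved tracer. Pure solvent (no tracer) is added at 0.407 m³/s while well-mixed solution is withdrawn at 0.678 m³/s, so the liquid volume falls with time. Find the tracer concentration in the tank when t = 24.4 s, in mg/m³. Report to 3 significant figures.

Total volume: dV/dt = Q_in − Q_out = -0.27100 m³/s, so V(t) = 24.9 − 0.27100 t and V(24.4) = 18.288 m³.
Species balance (pure solvent in): dm/dt = −Q_out · m/V(t).
dm/m = −Q_out dt/(V₀ − 0.27100 t); integrating gives ln(m/m₀) = −(Q_out/(Q_in−Q_out)) ln(V/V₀).
m = m₀ (V₀/V)^(Q_out/(Q_in−Q_out)) = 52.6 × (24.9/18.288)^(-2.5018) = 24.301 mg.
C = m/V = 24.301/18.288 = 1.3288 mg/m³.

1.33 mg/m³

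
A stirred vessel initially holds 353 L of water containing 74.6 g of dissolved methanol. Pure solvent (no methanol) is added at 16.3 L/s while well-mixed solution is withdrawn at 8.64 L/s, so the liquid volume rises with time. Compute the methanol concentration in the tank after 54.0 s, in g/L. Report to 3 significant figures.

0.0406 g/L

Let m(t) be the amount of methanol. Volume: V(t) = V₀ + (Q_in − Q_out) t = 353 + 7.6600 t; V(54.0) = 766.64 L.
No methanol enters, so dm/dt = −Q_out · (m/V).
dm/m = −Q_out dt/(V₀ + 7.6600 t); integrating gives ln(m/m₀) = −(Q_out/(Q_in−Q_out)) ln(V/V₀).
m = m₀ (V₀/V)^(Q_out/(Q_in−Q_out)) = 74.6 × (353/766.64)^(1.1279) = 31.105 g.
C = m/V = 31.105/766.64 = 0.040573 g/L.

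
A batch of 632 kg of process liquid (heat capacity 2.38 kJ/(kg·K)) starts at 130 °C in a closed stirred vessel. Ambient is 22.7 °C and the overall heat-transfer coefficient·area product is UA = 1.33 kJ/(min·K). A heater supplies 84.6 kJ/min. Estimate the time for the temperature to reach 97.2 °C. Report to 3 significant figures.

Heat balance on the well-mixed liquid: M c_p dT/dt = −UA(T − T_amb) + Q̇.
τ = M c_p/UA = 1130.9 min; T_ss = T_amb + Q̇/UA = 22.7 + 84.6/1.33 = 86.309 °C.
T(t) = T_ss + (T₀ − T_ss)e^(−t/τ); set T = 97.2:
t = −τ ln[(T − T_ss)/(T₀ − T_ss)] = −1130.9 · ln(0.24927) = 1571.1 min.

1570 min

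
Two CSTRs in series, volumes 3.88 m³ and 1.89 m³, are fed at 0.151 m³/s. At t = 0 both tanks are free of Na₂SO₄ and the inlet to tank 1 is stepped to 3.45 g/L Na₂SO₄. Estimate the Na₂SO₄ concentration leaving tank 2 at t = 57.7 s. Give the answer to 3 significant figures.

Species balance on tank i: dCᵢ/dt = (Cᵢ₋₁ − Cᵢ)/τᵢ with τᵢ = Vᵢ/Q.
τ₁ = 3.88/0.151 = 25.695 s; τ₂ = 1.89/0.151 = 12.517 s.
Tank 1: C₁ = C_in(1 − e^(−t/τ₁)). Tank 2 (τ₁ ≠ τ₂): C₂ = C_in[1 − (τ₁ e^(−t/τ₁) − τ₂ e^(−t/τ₂))/(τ₁ − τ₂)].
At t = 57.7: e^(−t/τ₁) = 0.10587, e^(−t/τ₂) = 0.0099529.
C₂ = 3.45·[1 − (25.695·0.10587 − 12.517·0.0099529)/(13.179)] = 3.45·0.80303 = 2.7705 g/L.

2.77 g/L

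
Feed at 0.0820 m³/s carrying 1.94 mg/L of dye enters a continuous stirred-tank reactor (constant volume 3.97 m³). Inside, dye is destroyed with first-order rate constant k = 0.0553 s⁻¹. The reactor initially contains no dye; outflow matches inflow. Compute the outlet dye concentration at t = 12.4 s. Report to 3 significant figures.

V dC/dt = Q(C_in − C) − k V C.
This is linear with rate a = Q/V + k = 0.075955 s⁻¹.
C_ss = Q C_in/(Q + kV) = 0.52756 mg/L; C(t) = C_ss + (C₀ − C_ss) e^(−a t).
C(12.4) = 0.52756 + (-0.52756)·e^(−0.075955·12.4) = 0.52756 + (-0.52756)·0.38991 = 0.32186 mg/L.

0.322 mg/L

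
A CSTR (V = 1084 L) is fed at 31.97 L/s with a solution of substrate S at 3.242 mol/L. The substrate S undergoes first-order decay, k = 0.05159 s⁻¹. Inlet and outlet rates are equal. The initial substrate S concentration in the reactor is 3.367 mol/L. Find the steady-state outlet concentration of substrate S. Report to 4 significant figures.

V dC/dt = Q(C_in − C) − k V C.
Steady state (dC/dt = 0): C_ss = Q C_in/(Q + kV) = C_in/(1 + kV/Q).
C_ss = 31.97·3.242/(31.97 + 0.05159·1084) = 103.647/87.8936 = 1.17923 mol/L.

1.179 mol/L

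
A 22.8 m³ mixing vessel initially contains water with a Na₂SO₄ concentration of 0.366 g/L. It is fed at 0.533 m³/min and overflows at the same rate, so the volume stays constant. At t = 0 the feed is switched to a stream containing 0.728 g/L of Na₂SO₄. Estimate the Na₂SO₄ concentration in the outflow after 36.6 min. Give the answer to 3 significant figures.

Mass balance on the solute (V constant): V dC/dt = Q(C_in − C).
Time constant τ = V/Q = 22.8/0.533 = 42.777 min.
Solution: C(t) = C_in + (C₀ − C_in) e^(−t/τ).
C(36.6) = 0.728 + (0.366 − 0.728)·e^(−36.6/42.777) = 0.728 + (-0.36200)·0.42503 = 0.57414 g/L.

0.574 g/L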